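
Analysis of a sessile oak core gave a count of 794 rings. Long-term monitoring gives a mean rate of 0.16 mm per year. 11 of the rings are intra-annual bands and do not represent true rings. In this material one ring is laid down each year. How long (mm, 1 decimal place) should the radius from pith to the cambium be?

After corrections the count is 794 − 11 = 783 rings.
783 years at 0.16 mm/year gives 0.16 × 783 = 125.3 mm.

125.3 mm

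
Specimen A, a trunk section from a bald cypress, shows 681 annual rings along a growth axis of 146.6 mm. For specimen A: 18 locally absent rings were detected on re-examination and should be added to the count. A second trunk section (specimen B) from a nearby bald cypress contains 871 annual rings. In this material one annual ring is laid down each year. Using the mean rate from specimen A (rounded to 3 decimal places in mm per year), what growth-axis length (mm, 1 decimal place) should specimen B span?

Specimen A: adjusted count: 681 + 18 = 699 annual rings.
A: 146.6 mm over 699 years gives 146.6 / 699 ≈ 0.210 mm per year.
For B, 0.210 mm/year × 871 years = 182.9 mm.

182.9 mm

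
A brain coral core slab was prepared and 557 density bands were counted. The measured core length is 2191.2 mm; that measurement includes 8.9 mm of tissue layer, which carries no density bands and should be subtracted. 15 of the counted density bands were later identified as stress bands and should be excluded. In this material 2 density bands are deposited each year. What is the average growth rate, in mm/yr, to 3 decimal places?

8.053 mm/yr

Correcting the raw count gives 557 − 15 = 542 true density bands.
Dividing by 2 density bands per year: 542 / 2 = 271 years.
Removing the 8.9 mm offcut leaves 2191.2 − 8.9 = 2182.3 mm.
2182.3 mm over 271 years gives 2182.3 / 271 ≈ 8.053 mm/yr.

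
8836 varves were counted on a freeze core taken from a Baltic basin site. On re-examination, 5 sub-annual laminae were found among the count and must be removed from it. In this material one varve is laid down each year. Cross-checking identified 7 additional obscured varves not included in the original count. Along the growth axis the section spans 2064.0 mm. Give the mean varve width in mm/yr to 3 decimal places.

True varve count = 8836 − 5 + 7 = 8838.
2064.0 mm over 8838 years gives 2064.0 / 8838 ≈ 0.234 mm/yr.

0.234 mm/yr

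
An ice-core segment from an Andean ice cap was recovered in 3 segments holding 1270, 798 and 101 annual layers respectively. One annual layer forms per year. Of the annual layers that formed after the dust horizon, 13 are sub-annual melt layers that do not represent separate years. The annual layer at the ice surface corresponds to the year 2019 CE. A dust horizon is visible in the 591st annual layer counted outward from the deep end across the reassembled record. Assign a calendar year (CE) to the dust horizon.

Total annual layers = 1270 + 798 + 101 = 2169.
Between annual layer 591 and the ice surface there are 2169 − 591 = 1578 annual layers.
Excluding 13 false annual layers: 1578 − 13 = 1565.
2019 − 1565 = 454 CE.

454 CE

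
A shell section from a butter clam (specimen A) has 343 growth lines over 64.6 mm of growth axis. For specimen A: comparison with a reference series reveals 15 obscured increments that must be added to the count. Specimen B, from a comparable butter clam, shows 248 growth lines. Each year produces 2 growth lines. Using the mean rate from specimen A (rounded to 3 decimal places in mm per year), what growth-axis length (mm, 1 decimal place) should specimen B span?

Specimen A: adjusted count: 343 + 15 = 358 growth lines.
Specimen A: 358 growth lines at 2 per year is 358 / 2 = 179 years.
A: Extension rate ≈ 64.6 / 179 = 0.361 mm/yr.
Specimen B: dividing by 2 growth lines per year: 248 / 2 = 124 years. B's length ≈ 0.361 × 124 = 44.8 mm.

44.8 mm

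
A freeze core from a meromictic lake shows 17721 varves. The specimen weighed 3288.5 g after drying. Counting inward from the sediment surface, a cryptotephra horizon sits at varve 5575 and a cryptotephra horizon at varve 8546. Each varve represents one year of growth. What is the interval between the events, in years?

2971 years

8546 − 5575 = 2971 varves lie between the two events.
That is 2971 years at one varve per year.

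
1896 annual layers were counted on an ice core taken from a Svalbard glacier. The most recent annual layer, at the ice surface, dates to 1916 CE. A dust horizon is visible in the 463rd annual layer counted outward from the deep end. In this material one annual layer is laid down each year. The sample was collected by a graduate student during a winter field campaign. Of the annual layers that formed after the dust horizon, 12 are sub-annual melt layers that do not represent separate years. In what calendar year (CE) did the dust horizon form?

The dust horizon sits at annual layer 463 from the deep end, so 1896 − 463 = 1433 annual layers formed after it.
Excluding 12 false annual layers: 1433 − 12 = 1421.
1916 − 1421 = 495 CE.

495 CE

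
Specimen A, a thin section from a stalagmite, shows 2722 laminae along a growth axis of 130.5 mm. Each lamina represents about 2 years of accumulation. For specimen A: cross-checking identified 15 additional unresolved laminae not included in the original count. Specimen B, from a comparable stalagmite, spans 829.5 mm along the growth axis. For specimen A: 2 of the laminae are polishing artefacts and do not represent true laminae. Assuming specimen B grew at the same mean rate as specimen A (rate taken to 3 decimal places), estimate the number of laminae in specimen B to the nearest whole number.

Specimen A: true lamina count = 2722 − 2 + 15 = 2735.
Specimen A: 2735 laminae at 2 years each span 2735 × 2 = 5470 years.
A: Extension rate ≈ 130.5 / 5470 = 0.024 mm/year.
Specimen B: 829.5 mm / 0.024 mm per year = 34562.50 years; at 2 years per lamina that is 34562.50 / 2 ≈ 17281 laminae.

17281 laminae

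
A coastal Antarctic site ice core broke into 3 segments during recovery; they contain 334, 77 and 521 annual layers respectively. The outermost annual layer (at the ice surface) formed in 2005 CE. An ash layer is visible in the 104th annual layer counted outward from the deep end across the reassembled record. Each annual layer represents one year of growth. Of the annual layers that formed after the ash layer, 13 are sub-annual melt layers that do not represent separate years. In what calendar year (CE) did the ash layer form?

Total annual layers = 334 + 77 + 521 = 932.
Between annual layer 104 and the ice surface there are 932 − 104 = 828 annual layers.
Excluding 13 false annual layers: 828 − 13 = 815.
2005 − 815 = 1190 CE.

1190 CE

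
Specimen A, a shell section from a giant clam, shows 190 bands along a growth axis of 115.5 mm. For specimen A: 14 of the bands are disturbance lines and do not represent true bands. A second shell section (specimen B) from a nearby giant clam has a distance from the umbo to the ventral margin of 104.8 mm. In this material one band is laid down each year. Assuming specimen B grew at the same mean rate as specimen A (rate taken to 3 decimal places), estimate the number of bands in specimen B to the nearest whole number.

Specimen A: correcting the raw count gives 190 − 14 = 176 true bands.
A: Extension rate ≈ 115.5 / 176 = 0.656 mm per year.
Specimen B: 104.8 mm / 0.656 mm per year = 159.76 years ≈ 160 bands.

160 bands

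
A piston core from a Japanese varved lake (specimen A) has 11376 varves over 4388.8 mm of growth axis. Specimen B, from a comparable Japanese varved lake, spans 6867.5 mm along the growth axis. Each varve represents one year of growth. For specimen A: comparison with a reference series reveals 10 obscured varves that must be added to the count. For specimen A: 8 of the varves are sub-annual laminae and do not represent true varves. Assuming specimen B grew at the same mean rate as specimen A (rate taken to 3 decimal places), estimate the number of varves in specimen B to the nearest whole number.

17791 varves

Specimen A: true varve count = 11376 − 8 + 10 = 11378.
A: 4388.8 mm over 11378 years gives 4388.8 / 11378 ≈ 0.386 mm per year.
B spans 6867.5 / 0.386 = 17791.45 years ≈ 17791 varves.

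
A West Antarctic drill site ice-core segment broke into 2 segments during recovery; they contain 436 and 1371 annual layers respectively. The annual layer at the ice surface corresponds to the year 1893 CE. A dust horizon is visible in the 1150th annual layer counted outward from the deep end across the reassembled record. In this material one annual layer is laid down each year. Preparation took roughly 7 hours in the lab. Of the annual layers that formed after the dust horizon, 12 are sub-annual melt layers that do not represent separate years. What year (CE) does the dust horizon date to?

1248 CE

Total annual layers = 436 + 1371 = 1807.
Between annual layer 1150 and the ice surface there are 1807 − 1150 = 657 annual layers.
657 − 12 false = 645 true annual layers after the dust horizon.
1893 − 645 = 1248 CE.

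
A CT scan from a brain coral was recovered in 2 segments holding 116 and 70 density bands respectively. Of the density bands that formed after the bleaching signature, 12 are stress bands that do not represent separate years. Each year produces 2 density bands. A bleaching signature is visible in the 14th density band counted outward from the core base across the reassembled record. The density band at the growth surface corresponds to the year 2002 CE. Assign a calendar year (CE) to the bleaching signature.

1922 CE

Total density bands = 116 + 70 = 186.
The bleaching signature sits at density band 14 from the core base, so 186 − 14 = 172 density bands formed after it.
172 − 12 false = 160 true density bands after the bleaching signature.
With 2 density bands per year, 160 / 2 = 80 years.
The density band at the growth surface is 2002 CE, so the bleaching signature dates to 2002 − 80 = 1922 CE.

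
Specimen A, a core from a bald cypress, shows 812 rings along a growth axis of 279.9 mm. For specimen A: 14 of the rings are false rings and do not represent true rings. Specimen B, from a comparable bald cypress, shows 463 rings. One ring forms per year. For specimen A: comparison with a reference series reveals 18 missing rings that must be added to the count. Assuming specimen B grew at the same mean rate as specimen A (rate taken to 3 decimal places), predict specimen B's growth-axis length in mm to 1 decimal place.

Specimen A: true ring count = 812 − 14 + 18 = 816.
A: Extension rate ≈ 279.9 / 816 = 0.343 mm per year.
For B, 0.343 mm/year × 463 years = 158.8 mm.

158.8 mm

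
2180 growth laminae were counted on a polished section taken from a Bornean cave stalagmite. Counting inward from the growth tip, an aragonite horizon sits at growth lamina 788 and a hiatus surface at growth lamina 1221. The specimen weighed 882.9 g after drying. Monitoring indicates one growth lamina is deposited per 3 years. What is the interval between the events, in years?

1299 years

The two markers are separated by 1221 − 788 = 433 growth laminae.
433 growth laminae at 3 years each span 433 × 3 = 1299 years.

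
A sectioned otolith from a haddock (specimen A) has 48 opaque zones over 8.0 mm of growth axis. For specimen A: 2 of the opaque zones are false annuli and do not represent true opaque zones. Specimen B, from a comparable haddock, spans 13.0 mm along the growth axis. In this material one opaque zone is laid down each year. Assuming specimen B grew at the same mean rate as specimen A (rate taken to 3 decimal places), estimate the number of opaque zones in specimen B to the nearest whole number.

75 opaque zones

Specimen A: adjusted count: 48 − 2 = 46 opaque zones.
A: 8.0 mm over 46 years gives 8.0 / 46 ≈ 0.174 mm per year.
B spans 13.0 / 0.174 = 74.71 years ≈ 75 opaque zones.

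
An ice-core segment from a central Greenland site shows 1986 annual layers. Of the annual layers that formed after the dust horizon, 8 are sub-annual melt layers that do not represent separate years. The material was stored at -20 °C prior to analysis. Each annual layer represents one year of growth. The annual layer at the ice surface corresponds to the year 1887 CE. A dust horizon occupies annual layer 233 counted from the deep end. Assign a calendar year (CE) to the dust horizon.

The dust horizon sits at annual layer 233 from the deep end, so 1986 − 233 = 1753 annual layers formed after it.
1753 − 8 false = 1745 true annual layers after the dust horizon.
1887 − 1745 = 142 CE.

142 CE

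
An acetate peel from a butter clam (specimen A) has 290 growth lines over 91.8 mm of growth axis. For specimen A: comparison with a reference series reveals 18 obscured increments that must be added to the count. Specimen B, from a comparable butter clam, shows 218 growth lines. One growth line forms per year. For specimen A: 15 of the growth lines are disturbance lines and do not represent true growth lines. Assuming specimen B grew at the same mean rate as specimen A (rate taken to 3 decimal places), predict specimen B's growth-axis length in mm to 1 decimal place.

Specimen A: after corrections the count is 290 − 15 + 18 = 293 growth lines.
A: 91.8 mm over 293 years gives 91.8 / 293 ≈ 0.313 mm per year.
B's length ≈ 0.313 × 218 = 68.2 mm.

68.2 mm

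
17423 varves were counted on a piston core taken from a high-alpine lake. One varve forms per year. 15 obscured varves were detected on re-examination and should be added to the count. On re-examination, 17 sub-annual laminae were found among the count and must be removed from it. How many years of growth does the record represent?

Adjusted count: 17423 − 17 + 15 = 17421 varves.
With a one-to-one varve periodicity this is 17421 years.

17421 years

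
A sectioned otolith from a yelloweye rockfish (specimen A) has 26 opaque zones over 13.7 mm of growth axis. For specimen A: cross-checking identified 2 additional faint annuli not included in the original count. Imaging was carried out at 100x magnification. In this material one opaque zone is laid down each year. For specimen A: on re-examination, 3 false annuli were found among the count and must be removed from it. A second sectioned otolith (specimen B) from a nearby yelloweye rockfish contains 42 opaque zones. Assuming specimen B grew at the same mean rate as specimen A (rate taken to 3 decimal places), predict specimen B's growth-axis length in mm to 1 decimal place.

23.0 mm

Specimen A: correcting the raw count gives 26 − 3 + 2 = 25 true opaque zones.
A: Extension rate ≈ 13.7 / 25 = 0.548 mm per year.
B's length ≈ 0.548 × 42 = 23.0 mm.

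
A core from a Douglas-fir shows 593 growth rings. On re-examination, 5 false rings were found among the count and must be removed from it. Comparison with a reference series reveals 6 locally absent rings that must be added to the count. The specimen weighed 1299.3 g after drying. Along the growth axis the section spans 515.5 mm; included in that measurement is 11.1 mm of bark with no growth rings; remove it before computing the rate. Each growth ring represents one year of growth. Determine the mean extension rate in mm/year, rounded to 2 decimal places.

0.85 mm/year

True growth ring count = 593 − 5 + 6 = 594.
The growth record spans 515.5 − 11.1 = 504.4 mm.
Extension rate ≈ 504.4 / 594 = 0.85 mm/year.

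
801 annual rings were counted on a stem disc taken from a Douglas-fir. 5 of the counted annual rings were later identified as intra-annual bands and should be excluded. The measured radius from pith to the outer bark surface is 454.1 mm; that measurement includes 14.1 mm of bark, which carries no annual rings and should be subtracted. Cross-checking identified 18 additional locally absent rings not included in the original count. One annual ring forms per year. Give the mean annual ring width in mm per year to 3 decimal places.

0.541 mm per year

Adjusted count: 801 − 5 + 18 = 814 annual rings.
Net length = 454.1 − 14.1 = 440.0 mm.
Mean rate = 440.0 mm / 814 years ≈ 0.541 mm per year.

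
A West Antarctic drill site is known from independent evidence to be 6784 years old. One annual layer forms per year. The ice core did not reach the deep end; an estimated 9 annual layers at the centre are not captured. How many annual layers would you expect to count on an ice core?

6775 annual layers

At one annual layer per year, 6784 years correspond to 6784 annual layers.
6784 − 9 missed = 6775 annual layers expected in the prepared section.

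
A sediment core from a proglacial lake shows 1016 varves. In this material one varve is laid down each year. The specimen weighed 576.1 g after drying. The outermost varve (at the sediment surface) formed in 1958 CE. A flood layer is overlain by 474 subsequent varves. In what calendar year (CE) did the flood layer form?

There are 474 varves younger than the flood layer.
1958 − 474 = 1484 CE.

1484 CE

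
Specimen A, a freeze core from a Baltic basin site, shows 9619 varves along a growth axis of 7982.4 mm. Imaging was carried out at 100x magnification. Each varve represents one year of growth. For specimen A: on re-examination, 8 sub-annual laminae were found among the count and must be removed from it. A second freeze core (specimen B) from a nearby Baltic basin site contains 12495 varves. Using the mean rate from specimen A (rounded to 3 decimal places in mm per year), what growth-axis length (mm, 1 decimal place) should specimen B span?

10383.3 mm

Specimen A: after corrections the count is 9619 − 8 = 9611 varves.
A: Mean rate = 7982.4 mm / 9611 years ≈ 0.831 mm/year.
For B, 0.831 mm/year × 12495 years = 10383.3 mm.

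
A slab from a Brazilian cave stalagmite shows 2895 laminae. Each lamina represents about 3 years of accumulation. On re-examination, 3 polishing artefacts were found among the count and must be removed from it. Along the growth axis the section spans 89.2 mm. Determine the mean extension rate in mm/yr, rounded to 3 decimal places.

True lamina count = 2895 − 3 = 2892.
At 3 years per lamina, 2892 × 3 = 8676 years.
Mean rate = 89.2 mm / 8676 years ≈ 0.010 mm/yr.

0.010 mm/yr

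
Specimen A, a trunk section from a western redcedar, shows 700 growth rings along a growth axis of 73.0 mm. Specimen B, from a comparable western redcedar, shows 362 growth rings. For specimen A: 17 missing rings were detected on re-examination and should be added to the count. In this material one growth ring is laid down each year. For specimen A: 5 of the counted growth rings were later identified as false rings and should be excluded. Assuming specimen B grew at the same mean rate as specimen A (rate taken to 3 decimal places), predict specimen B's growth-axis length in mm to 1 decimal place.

Specimen A: adjusted count: 700 − 5 + 17 = 712 growth rings.
A: 73.0 mm over 712 years gives 73.0 / 712 ≈ 0.103 mm per year.
B's length ≈ 0.103 × 362 = 37.3 mm.

37.3 mm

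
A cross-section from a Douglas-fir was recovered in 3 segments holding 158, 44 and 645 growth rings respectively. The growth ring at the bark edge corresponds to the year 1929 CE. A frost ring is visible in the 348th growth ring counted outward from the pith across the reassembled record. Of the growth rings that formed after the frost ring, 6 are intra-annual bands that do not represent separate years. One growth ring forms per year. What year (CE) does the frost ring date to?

Total growth rings = 158 + 44 + 645 = 847.
Between growth ring 348 and the bark edge there are 847 − 348 = 499 growth rings.
Removing the 6 false growth rings leaves 499 − 6 = 493 true growth rings beyond the frost ring.
The growth ring at the bark edge is 1929 CE, so the frost ring dates to 1929 − 493 = 1436 CE.

1436 CE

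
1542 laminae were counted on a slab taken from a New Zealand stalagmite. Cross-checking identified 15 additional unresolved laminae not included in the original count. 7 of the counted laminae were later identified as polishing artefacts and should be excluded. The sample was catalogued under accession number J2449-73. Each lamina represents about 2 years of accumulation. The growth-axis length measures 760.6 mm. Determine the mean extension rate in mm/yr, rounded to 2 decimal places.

0.25 mm/yr

True lamina count = 1542 − 7 + 15 = 1550.
1550 laminae at 2 years each span 1550 × 2 = 3100 years.
Mean rate = 760.6 mm / 3100 years ≈ 0.25 mm/yr.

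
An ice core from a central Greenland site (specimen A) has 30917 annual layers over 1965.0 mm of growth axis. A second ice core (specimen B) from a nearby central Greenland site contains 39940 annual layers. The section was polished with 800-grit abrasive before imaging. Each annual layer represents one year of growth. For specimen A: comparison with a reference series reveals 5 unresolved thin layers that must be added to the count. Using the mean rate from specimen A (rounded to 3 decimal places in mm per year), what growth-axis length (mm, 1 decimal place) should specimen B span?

2556.2 mm

Specimen A: adjusted count: 30917 + 5 = 30922 annual layers.
A: 1965.0 mm over 30922 years gives 1965.0 / 30922 ≈ 0.064 mm/year.
For B, 0.064 mm/year × 39940 years = 2556.2 mm.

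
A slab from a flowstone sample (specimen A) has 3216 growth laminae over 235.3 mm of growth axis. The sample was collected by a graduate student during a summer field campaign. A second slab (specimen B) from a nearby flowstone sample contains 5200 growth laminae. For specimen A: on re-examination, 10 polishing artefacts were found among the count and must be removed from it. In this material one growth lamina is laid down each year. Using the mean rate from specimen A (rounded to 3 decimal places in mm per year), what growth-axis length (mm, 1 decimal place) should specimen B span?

379.6 mm

Specimen A: correcting the raw count gives 3216 − 10 = 3206 true growth laminae.
A: Extension rate ≈ 235.3 / 3206 = 0.073 mm/year.
For B, 0.073 mm/year × 5200 years = 379.6 mm.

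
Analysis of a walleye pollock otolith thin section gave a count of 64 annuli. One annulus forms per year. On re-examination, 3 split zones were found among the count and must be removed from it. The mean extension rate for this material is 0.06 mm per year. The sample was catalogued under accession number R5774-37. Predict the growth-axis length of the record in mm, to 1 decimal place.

3.7 mm

True annulus count = 64 − 3 = 61.
Length ≈ 0.06 × 61 = 3.7 mm.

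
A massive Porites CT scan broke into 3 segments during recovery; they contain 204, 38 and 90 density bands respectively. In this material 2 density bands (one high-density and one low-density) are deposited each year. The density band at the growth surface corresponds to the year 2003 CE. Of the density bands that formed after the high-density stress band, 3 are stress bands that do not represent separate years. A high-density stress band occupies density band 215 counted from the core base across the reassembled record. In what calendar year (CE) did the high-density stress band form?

Total density bands = 204 + 38 + 90 = 332.
Between density band 215 and the growth surface there are 332 − 215 = 117 density bands.
117 − 3 false = 114 true density bands after the high-density stress band.
Dividing by 2 density bands per year: 114 / 2 = 57 years.
The density band at the growth surface is 2003 CE, so the high-density stress band dates to 2003 − 57 = 1946 CE.

1946 CE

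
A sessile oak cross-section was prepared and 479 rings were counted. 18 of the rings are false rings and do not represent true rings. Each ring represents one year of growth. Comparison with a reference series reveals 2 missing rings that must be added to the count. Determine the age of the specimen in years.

After corrections the count is 479 − 18 + 2 = 463 rings.
At one ring per year, that is 463 years.

463 years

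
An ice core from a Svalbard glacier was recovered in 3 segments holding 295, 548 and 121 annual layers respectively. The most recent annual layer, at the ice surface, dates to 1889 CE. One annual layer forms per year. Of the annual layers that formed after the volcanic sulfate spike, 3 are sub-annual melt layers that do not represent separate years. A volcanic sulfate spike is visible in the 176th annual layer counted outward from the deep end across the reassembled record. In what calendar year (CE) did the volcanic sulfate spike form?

1104 CE

Total annual layers = 295 + 548 + 121 = 964.
964 − 176 = 788 annual layers lie beyond the volcanic sulfate spike toward the ice surface.
Removing the 3 false annual layers leaves 788 − 3 = 785 true annual layers beyond the volcanic sulfate spike.
1889 − 785 = 1104 CE.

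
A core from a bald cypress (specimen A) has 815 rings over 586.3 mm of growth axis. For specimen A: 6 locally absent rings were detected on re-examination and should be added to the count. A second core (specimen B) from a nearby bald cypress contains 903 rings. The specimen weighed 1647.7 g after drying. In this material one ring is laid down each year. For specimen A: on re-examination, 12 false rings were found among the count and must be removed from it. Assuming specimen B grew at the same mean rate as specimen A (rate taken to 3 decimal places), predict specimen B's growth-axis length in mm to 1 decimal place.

654.7 mm

Specimen A: after corrections the count is 815 − 12 + 6 = 809 rings.
A: 586.3 mm over 809 years gives 586.3 / 809 ≈ 0.725 mm per year.
For B, 0.725 mm/year × 903 years = 654.7 mm.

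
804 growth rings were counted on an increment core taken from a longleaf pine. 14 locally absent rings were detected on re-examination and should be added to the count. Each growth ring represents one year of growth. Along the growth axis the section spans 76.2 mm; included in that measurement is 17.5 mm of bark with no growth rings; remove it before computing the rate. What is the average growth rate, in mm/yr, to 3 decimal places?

0.072 mm/yr

Correcting the raw count gives 804 + 14 = 818 true growth rings.
Net length = 76.2 − 17.5 = 58.7 mm.
58.7 mm over 818 years gives 58.7 / 818 ≈ 0.072 mm/yr.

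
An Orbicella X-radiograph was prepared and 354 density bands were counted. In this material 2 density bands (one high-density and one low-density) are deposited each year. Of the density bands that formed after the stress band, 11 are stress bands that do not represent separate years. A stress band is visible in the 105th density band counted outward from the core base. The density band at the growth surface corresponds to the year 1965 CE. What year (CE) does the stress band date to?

354 − 105 = 249 density bands lie beyond the stress band toward the growth surface.
249 − 11 false = 238 true density bands after the stress band.
Dividing by 2 density bands per year: 238 / 2 = 119 years.
The density band at the growth surface is 1965 CE, so the stress band dates to 1965 − 119 = 1846 CE.

1846 CE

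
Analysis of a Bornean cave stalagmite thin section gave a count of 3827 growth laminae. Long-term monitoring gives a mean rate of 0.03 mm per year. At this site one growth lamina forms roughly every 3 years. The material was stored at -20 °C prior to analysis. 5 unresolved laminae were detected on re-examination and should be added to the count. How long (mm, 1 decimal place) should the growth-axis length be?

Adjusted count: 3827 + 5 = 3832 growth laminae.
Multiplying by 3 years per growth lamina: 3832 × 3 = 11496 years.
Predicted length = 0.03 mm/year × 11496 years = 344.9 mm.

344.9 mm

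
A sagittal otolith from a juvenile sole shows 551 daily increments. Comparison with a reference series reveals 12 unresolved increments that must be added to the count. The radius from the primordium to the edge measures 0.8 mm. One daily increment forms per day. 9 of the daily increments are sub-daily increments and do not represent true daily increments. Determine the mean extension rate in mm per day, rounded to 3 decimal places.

0.001 mm per day

Adjusted count: 551 − 9 + 12 = 554 daily increments.
Mean rate = 0.8 mm / 554 days ≈ 0.001 mm per day.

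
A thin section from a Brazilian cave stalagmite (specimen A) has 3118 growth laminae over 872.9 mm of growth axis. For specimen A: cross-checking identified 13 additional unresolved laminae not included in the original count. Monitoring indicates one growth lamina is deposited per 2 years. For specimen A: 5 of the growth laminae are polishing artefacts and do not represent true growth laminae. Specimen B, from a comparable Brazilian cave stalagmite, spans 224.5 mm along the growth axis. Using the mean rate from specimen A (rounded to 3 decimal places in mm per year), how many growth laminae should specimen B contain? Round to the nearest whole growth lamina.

Specimen A: correcting the raw count gives 3118 − 5 + 13 = 3126 true growth laminae.
Specimen A: multiplying by 2 years per growth lamina: 3126 × 2 = 6252 years.
A: 872.9 mm over 6252 years gives 872.9 / 6252 ≈ 0.140 mm/yr.
B spans 224.5 / 0.140 = 1603.57 years; at 2 years per growth lamina that is 1603.57 / 2 ≈ 802 growth laminae.

802 growth laminae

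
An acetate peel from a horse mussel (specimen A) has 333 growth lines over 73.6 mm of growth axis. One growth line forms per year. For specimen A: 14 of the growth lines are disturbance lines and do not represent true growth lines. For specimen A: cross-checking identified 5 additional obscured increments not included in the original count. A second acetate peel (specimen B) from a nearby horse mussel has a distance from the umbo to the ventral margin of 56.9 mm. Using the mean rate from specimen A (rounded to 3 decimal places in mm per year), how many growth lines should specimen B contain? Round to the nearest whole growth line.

251 growth lines

Specimen A: adjusted count: 333 − 14 + 5 = 324 growth lines.
A: 73.6 mm over 324 years gives 73.6 / 324 ≈ 0.227 mm/year.
Specimen B: 56.9 mm / 0.227 mm per year = 250.66 years ≈ 251 growth lines.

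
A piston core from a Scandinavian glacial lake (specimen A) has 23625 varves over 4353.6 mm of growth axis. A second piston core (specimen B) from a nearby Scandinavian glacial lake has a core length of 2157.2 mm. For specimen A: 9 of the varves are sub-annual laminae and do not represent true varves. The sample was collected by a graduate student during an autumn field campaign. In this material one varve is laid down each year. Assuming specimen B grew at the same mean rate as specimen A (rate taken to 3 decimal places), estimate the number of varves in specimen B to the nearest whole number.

Specimen A: after corrections the count is 23625 − 9 = 23616 varves.
A: Extension rate ≈ 4353.6 / 23616 = 0.184 mm/year.
For B, 2157.2 / 0.184 = 11723.91 years ≈ 11724 varves.

11724 varves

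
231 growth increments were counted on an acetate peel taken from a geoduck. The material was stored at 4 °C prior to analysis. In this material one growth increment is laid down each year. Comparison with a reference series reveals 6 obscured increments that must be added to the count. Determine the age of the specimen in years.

237 years

Adjusted count: 231 + 6 = 237 growth increments.
With a one-to-one growth increment periodicity this is 237 years.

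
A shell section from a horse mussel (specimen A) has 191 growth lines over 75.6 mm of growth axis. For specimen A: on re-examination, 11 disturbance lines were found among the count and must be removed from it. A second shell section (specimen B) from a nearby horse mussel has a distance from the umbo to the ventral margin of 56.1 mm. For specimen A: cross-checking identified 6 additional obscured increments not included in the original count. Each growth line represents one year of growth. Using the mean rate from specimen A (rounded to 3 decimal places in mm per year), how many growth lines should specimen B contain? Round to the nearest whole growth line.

138 growth lines

Specimen A: adjusted count: 191 − 11 + 6 = 186 growth lines.
A: 75.6 mm over 186 years gives 75.6 / 186 ≈ 0.406 mm/year.
For B, 56.1 / 0.406 = 138.18 years ≈ 138 growth lines.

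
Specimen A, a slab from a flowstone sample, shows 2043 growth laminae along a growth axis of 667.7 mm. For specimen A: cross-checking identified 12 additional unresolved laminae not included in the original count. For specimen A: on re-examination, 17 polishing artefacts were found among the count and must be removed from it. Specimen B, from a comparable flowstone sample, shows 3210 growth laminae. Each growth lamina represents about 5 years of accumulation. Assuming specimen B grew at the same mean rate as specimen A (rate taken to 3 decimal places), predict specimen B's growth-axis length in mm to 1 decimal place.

1059.3 mm

Specimen A: after corrections the count is 2043 − 17 + 12 = 2038 growth laminae.
Specimen A: at 5 years per growth lamina, 2038 × 5 = 10190 years.
A: Mean rate = 667.7 mm / 10190 years ≈ 0.066 mm/yr.
Specimen B: 3210 growth laminae at 5 years each span 3210 × 5 = 16050 years. Length of B = 0.066 × 16050 = 1059.3 mm.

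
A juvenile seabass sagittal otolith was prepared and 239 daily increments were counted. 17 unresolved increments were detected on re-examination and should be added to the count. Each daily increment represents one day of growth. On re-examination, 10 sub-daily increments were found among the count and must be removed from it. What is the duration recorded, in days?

After corrections the count is 239 − 10 + 17 = 246 daily increments.
With a one-to-one daily increment periodicity this is 246 days.

246 days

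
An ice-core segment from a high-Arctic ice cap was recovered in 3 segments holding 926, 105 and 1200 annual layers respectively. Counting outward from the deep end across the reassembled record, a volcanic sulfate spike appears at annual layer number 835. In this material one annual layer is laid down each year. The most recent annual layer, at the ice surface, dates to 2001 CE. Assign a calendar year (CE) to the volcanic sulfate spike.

605 CE

Total annual layers = 926 + 105 + 1200 = 2231.
The volcanic sulfate spike sits at annual layer 835 from the deep end, so 2231 − 835 = 1396 annual layers formed after it.
2001 − 1396 = 605 CE.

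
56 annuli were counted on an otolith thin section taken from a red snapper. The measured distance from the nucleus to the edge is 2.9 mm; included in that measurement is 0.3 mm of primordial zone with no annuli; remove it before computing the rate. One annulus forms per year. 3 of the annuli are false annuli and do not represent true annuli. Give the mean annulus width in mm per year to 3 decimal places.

0.049 mm per year

Correcting the raw count gives 56 − 3 = 53 true annuli.
Removing the 0.3 mm offcut leaves 2.9 − 0.3 = 2.6 mm.
2.6 mm over 53 years gives 2.6 / 53 ≈ 0.049 mm per year.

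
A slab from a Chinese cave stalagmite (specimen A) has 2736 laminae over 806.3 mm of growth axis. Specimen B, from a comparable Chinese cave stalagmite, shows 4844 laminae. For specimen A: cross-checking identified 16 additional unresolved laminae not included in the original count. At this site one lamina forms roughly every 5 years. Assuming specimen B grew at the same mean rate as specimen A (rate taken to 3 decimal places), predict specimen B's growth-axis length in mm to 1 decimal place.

1429.0 mm

Specimen A: after corrections the count is 2736 + 16 = 2752 laminae.
Specimen A: 2752 laminae at 5 years each span 2752 × 5 = 13760 years.
A: Mean rate = 806.3 mm / 13760 years ≈ 0.059 mm per year.
Specimen B: at 5 years per lamina, 4844 × 5 = 24220 years. For B, 0.059 mm/year × 24220 years = 1429.0 mm.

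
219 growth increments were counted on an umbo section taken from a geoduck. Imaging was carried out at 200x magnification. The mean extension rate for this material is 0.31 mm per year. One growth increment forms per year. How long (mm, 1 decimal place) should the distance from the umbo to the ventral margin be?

The record spans 219 years at 0.31 mm per year.
Predicted length = 0.31 mm/year × 219 years = 67.9 mm.

67.9 mm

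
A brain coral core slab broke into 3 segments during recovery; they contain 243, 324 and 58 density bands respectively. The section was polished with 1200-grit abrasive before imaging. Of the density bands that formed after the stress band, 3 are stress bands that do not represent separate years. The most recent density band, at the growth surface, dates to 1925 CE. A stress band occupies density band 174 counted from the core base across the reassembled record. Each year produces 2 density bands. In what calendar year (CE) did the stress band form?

1701 CE

Total density bands = 243 + 324 + 58 = 625.
The stress band sits at density band 174 from the core base, so 625 − 174 = 451 density bands formed after it.
Excluding 3 false density bands: 451 − 3 = 448.
Dividing by 2 density bands per year: 448 / 2 = 224 years.
Counting back 224 years from 1925 CE places the stress band in 1925 − 224 = 1701 CE.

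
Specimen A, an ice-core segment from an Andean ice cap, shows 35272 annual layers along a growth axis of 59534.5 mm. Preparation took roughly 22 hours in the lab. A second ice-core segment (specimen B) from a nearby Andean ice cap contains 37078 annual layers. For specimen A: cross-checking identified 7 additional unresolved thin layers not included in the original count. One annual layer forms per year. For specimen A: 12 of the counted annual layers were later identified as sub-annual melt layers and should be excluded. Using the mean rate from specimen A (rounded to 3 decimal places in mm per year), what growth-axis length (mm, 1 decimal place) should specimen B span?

62587.7 mm

Specimen A: after corrections the count is 35272 − 12 + 7 = 35267 annual layers.
A: Extension rate ≈ 59534.5 / 35267 = 1.688 mm per year.
B's length ≈ 1.688 × 37078 = 62587.7 mm.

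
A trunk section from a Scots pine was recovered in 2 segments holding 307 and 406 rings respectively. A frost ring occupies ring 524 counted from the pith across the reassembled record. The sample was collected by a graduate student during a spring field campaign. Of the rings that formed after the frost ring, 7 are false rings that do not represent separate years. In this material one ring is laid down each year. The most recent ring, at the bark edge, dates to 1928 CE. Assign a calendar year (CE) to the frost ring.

Total rings = 307 + 406 = 713.
713 − 524 = 189 rings lie beyond the frost ring toward the bark edge.
Excluding 7 false rings: 189 − 7 = 182.
Counting back 182 years from 1928 CE places the frost ring in 1928 − 182 = 1746 CE.

1746 CE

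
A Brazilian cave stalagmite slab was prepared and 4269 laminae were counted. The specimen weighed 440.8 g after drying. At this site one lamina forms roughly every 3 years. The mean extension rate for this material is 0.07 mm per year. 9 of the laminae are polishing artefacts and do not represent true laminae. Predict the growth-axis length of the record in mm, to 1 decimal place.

Correcting the raw count gives 4269 − 9 = 4260 true laminae.
Multiplying by 3 years per lamina: 4260 × 3 = 12780 years.
Predicted length = 0.07 mm/year × 12780 years = 894.6 mm.

894.6 mm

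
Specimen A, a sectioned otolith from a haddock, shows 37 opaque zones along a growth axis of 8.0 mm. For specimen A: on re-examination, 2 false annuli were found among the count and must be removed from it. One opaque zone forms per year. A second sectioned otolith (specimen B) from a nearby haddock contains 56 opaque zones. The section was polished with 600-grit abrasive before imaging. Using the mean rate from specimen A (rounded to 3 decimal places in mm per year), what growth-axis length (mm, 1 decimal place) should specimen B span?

12.8 mm

Specimen A: correcting the raw count gives 37 − 2 = 35 true opaque zones.
A: Extension rate ≈ 8.0 / 35 = 0.229 mm/yr.
For B, 0.229 mm/year × 56 years = 12.8 mm.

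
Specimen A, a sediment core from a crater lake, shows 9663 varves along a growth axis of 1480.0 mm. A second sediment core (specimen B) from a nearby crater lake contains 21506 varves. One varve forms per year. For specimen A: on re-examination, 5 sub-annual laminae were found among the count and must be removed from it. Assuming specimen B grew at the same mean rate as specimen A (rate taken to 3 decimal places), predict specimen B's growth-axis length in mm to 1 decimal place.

3290.4 mm

Specimen A: true varve count = 9663 − 5 = 9658.
A: Mean rate = 1480.0 mm / 9658 years ≈ 0.153 mm/yr.
For B, 0.153 mm/year × 21506 years = 3290.4 mm.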